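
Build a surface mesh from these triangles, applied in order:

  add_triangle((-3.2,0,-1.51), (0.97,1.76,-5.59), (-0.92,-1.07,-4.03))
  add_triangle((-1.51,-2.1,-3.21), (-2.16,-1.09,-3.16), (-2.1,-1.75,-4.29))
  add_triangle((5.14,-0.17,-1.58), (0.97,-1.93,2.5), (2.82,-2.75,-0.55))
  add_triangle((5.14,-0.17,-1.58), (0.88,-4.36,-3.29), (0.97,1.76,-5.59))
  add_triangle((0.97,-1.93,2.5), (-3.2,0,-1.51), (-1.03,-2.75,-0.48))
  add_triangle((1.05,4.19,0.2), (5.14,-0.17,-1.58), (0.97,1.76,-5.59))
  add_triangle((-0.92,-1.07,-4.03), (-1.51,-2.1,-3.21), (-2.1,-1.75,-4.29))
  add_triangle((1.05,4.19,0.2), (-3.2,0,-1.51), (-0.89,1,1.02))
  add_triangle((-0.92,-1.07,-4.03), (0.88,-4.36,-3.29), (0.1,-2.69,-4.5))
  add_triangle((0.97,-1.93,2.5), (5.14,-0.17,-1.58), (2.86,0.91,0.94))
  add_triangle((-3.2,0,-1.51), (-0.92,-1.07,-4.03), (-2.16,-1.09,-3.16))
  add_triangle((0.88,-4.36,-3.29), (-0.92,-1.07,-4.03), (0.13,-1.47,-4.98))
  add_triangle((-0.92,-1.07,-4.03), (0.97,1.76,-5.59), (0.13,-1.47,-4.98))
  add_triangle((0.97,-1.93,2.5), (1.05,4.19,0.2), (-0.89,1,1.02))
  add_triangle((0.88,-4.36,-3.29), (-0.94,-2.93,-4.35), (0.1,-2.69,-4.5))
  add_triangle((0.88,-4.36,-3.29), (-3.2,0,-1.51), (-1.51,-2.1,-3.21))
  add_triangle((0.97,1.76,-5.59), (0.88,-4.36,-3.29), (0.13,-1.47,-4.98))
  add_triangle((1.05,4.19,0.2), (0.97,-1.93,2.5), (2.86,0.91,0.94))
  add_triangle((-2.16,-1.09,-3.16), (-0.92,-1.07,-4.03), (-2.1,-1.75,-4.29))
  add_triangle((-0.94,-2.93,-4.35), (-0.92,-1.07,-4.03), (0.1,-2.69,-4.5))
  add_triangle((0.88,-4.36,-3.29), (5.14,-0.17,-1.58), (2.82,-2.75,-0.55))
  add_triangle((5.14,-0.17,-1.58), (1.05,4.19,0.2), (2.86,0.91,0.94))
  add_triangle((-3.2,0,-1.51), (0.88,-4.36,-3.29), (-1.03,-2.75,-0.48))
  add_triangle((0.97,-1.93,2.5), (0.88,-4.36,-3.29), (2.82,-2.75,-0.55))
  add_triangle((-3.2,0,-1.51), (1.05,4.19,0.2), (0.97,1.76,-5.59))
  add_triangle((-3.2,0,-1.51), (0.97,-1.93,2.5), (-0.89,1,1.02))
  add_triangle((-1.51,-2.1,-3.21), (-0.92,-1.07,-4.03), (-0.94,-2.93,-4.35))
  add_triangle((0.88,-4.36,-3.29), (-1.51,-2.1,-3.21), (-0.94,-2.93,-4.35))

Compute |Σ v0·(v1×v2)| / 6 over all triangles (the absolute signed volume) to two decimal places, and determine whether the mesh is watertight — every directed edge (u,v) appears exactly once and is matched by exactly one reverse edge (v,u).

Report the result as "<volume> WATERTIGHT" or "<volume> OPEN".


Per-triangle v0·(v1×v2)/6:
  t1: +6.8266
  t2: +0.3379
  t3: +5.8533
  t4: +24.2690
  t5: +2.9891
  t6: +19.9547
  t7: +0.6202
  t8: +3.3754
  t9: -1.0018
  t10: +5.3658
  t11: +0.8687
  t12: +2.8048
  t13: +2.9835
  t14: +3.0517
  t15: +2.0603
  t16: +1.6576
  t17: +4.5655
  t18: +3.8541
  t19: +0.4014
  t20: +1.2907
  t21: +8.0477
  t22: +6.1339
  t23: +5.4484
  t24: +5.8683
  t25: +13.2373
  t26: +2.5714
  t27: +0.9711
  t28: +1.1972
Σ = +135.6039 → |volume| = 135.60

Directed edges: 84 total; 6 unmatched, e.g. (-1.51,-2.1,-3.21)→(-2.16,-1.09,-3.16) → open.

135.60 OPEN


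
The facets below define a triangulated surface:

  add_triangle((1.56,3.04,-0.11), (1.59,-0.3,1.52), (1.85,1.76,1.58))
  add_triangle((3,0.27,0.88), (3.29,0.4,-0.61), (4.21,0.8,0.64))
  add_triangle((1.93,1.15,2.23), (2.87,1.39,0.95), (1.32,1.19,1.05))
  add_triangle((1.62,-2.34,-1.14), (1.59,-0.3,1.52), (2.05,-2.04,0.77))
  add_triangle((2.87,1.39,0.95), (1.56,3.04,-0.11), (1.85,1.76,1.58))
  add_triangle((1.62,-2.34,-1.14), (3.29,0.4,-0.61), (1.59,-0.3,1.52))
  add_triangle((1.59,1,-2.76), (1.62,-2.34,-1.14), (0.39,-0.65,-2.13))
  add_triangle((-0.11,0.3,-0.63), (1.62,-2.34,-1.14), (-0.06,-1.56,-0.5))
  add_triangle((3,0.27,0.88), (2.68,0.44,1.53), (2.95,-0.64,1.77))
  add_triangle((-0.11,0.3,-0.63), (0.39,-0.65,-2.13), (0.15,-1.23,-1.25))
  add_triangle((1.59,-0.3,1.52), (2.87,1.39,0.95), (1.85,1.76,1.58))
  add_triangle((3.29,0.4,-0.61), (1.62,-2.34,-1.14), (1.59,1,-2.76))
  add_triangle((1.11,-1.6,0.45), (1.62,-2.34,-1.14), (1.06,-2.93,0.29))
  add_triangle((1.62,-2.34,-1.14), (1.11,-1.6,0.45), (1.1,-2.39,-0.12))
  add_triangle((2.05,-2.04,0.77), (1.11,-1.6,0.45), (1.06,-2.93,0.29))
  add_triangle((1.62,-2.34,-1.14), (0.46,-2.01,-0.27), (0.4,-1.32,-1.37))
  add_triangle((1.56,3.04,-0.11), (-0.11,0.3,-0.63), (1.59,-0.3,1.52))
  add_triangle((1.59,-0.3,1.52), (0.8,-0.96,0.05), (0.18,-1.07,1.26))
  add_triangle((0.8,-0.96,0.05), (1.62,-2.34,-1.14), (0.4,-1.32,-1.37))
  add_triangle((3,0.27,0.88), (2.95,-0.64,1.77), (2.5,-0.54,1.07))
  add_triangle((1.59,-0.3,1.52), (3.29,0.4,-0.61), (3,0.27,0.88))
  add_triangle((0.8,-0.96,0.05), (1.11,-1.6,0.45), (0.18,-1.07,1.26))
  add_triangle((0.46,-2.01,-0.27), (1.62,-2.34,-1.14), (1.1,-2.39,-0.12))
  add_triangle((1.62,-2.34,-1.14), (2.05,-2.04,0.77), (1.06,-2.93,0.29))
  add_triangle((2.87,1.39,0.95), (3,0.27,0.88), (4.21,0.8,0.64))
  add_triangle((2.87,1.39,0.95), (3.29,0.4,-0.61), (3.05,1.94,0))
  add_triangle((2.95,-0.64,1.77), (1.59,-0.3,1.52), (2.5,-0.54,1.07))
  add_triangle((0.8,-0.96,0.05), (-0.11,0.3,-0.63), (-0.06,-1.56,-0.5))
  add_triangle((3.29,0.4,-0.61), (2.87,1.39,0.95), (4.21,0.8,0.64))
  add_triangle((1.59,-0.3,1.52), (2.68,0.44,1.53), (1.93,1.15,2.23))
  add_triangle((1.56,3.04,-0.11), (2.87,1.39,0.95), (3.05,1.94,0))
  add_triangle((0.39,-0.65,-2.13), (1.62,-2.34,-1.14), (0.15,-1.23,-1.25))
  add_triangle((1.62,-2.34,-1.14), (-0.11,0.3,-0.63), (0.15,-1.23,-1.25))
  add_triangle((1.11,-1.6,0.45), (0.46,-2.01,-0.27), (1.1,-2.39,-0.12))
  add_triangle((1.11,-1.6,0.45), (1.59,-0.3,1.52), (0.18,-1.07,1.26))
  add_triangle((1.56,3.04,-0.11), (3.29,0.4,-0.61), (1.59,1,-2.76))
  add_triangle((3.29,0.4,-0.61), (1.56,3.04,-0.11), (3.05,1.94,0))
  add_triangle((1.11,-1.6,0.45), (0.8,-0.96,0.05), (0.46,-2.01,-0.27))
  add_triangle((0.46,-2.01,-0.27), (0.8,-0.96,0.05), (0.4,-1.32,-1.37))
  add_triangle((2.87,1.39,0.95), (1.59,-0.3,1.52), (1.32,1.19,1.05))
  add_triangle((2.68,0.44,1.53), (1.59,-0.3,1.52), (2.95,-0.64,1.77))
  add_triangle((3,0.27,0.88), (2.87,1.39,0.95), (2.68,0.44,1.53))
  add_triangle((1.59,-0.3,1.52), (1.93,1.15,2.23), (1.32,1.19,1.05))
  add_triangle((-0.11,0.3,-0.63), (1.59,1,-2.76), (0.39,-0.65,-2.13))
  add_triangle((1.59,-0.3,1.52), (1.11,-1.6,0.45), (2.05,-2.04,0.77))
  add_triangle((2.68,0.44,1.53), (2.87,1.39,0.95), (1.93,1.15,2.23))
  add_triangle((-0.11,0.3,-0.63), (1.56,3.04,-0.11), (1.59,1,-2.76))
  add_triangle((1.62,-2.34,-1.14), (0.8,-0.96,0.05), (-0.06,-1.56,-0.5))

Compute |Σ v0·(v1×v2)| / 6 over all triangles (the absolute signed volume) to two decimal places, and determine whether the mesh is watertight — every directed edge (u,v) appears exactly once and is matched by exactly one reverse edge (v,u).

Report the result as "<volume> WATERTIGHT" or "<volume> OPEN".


23.48 OPEN

Per-triangle v0·(v1×v2)/6:
  t1: -0.7284
  t2: +0.3007
  t3: +0.3560
  t4: +0.5365
  t5: +1.3162
  t6: +2.7517
  t7: +1.6900
  t8: +0.3352
  t9: +0.4267
  t10: +0.0817
  t11: +0.9060
  t12: +3.8007
  t13: -0.4659
  t14: +0.2669
  t15: +0.0395
  t16: +0.4062
  t17: -0.3453
  t18: -0.4295
  t19: -0.0654
  t20: +0.1936
  t21: +0.2942
  t22: -0.0013
  t23: +0.2260
  t24: +1.0933
  t25: +0.3594
  t26: +0.9525
  t27: -0.0102
  t28: -0.1467
  t29: +0.5768
  t30: +0.5106
  t31: +0.9645
  t32: +0.4809
  t33: -0.2372
  t34: +0.0731
  t35: +0.5687
  t36: +3.9322
  t37: +0.7296
  t38: -0.0847
  t39: -0.2377
  t40: -0.5756
  t41: +0.2860
  t42: +0.4102
  t43: -0.2318
  t44: +0.3369
  t45: +0.1707
  t46: +0.7192
  t47: +0.7021
  t48: +0.2439
Σ = +23.4789 → |volume| = 23.48

Directed edges: 144 total; 6 unmatched, e.g. (-0.11,0.3,-0.63)→(1.59,-0.3,1.52) → open.


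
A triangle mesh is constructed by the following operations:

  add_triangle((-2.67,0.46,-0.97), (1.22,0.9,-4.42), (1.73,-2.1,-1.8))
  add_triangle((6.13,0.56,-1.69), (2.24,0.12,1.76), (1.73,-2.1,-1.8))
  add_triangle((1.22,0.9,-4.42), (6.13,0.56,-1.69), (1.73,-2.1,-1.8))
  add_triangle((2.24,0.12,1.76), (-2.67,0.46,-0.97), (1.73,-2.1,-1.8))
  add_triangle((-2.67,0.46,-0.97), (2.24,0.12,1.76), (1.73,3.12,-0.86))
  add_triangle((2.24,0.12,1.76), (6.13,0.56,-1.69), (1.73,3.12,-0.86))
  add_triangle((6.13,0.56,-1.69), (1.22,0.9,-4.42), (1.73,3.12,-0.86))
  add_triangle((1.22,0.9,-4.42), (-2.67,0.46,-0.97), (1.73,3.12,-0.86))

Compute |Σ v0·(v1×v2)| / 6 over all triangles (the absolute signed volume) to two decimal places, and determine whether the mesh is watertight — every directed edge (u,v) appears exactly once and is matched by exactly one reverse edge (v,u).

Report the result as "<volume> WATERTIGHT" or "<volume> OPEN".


49.04 WATERTIGHT

Per-triangle v0·(v1×v2)/6:
  t1: +5.0994
  t2: +5.5993
  t3: +10.4867
  t4: +0.2120
  t5: +1.7743
  t6: +7.1617
  t7: +12.0491
  t8: +6.6618
Σ = +49.0443 → |volume| = 49.04

Directed edges: 24 total, each appears once with its reverse present → watertight.


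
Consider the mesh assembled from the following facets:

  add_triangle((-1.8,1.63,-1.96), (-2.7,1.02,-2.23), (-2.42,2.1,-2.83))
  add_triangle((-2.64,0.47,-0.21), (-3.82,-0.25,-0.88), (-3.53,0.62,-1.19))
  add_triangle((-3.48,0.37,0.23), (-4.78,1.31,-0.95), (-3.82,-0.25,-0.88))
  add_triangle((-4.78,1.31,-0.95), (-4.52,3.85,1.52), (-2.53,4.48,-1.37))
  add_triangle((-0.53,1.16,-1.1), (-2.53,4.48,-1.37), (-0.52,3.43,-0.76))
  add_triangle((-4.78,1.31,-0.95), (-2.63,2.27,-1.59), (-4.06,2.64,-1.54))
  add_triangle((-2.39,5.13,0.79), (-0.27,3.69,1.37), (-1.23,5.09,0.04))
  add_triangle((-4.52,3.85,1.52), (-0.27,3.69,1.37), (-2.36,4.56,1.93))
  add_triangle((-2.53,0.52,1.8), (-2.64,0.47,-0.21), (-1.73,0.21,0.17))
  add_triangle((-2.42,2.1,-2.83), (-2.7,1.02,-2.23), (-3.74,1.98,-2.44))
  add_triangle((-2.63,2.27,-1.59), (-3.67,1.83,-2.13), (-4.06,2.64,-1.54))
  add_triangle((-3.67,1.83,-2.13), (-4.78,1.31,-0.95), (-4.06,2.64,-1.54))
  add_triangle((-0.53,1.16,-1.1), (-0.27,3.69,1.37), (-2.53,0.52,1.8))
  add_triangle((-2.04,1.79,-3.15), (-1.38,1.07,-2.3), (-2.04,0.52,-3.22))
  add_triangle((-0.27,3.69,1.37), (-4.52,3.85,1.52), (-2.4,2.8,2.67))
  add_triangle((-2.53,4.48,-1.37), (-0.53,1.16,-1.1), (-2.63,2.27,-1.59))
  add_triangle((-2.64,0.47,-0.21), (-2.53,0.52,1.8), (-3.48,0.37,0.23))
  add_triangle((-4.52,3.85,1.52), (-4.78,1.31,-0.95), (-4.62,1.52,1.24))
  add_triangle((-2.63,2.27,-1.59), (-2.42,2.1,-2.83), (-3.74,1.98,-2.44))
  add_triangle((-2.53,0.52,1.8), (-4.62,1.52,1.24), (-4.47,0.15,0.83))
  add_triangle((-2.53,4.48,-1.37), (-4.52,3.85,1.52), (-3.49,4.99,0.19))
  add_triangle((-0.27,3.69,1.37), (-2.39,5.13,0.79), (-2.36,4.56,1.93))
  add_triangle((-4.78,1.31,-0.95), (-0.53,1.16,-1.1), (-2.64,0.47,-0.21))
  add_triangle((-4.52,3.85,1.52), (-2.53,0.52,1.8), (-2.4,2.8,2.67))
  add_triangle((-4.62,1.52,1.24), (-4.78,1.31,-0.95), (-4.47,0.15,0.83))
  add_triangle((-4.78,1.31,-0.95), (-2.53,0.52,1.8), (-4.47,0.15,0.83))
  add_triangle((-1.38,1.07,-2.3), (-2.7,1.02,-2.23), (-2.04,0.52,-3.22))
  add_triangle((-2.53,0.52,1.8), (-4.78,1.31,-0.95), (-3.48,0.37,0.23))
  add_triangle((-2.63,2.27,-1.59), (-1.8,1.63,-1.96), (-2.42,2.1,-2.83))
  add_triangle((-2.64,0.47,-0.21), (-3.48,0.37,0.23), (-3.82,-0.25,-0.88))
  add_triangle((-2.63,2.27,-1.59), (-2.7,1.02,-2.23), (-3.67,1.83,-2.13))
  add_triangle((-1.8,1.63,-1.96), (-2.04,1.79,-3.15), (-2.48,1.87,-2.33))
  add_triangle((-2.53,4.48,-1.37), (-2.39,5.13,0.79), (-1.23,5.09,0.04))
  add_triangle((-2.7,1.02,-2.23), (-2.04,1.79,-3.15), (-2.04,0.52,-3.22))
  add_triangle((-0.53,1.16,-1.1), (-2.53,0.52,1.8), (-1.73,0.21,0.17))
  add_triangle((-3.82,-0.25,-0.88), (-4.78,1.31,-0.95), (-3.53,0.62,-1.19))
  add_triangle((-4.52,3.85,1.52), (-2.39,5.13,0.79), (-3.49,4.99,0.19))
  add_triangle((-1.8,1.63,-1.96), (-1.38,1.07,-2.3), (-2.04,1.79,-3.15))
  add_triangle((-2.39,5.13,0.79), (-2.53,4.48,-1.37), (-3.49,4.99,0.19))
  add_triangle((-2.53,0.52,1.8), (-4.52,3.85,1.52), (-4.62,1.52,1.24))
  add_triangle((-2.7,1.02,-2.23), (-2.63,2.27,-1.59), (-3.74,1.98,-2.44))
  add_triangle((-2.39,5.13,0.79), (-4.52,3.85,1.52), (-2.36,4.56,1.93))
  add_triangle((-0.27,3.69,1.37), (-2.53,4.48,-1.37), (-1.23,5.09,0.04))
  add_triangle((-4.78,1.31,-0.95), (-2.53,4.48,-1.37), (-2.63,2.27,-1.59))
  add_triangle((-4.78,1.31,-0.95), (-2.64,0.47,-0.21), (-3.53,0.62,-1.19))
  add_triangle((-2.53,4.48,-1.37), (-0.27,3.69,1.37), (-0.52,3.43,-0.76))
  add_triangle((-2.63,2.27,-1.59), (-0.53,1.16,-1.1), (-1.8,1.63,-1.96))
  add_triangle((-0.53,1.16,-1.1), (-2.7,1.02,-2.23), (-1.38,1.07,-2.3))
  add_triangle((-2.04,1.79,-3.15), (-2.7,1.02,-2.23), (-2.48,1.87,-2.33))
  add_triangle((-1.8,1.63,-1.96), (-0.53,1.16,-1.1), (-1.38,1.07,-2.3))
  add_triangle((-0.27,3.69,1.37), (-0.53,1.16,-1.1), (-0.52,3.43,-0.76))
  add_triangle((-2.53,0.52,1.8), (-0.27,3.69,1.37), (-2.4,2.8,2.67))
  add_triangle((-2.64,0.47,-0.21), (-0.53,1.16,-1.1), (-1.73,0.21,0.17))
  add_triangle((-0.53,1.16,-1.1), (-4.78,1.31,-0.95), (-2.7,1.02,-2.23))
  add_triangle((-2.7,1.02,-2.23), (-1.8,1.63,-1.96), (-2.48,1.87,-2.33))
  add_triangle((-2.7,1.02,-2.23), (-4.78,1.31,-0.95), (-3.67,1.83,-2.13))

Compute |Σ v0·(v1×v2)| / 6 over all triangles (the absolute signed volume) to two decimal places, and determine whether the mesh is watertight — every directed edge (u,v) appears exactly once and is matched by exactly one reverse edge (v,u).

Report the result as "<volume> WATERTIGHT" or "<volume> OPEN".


Per-triangle v0·(v1×v2)/6:
  t1: -0.1028
  t2: -0.3699
  t3: +1.0084
  t4: +9.0993
  t5: +0.8155
  t6: -0.3939
  t7: +1.7040
  t8: -0.5048
  t9: +0.0957
  t10: +0.5584
  t11: +0.5026
  t12: +1.2228
  t13: -2.7857
  t14: +0.0697
  t15: +4.1275
  t16: +0.8338
  t17: -0.2353
  t18: +4.0006
  t19: +0.7487
  t20: +1.2288
  t21: +1.6521
  t22: +1.6827
  t23: -0.0535
  t24: +2.8349
  t25: +2.1959
  t26: -1.7349
  t27: -0.5099
  t28: +0.9436
  t29: +0.0415
  t30: -0.2707
  t31: +0.4014
  t32: +0.1111
  t33: +2.2918
  t34: +0.8694
  t35: -0.5608
  t36: +0.4712
  t37: +2.2720
  t38: -0.0363
  t39: +1.8332
  t40: +2.1133
  t41: -0.2242
  t42: +2.6752
  t43: -0.9055
  t44: +2.1494
  t45: -0.1857
  t46: +2.2522
  t47: +0.2424
  t48: -0.3376
  t49: +0.4860
  t50: +0.1909
  t51: -0.3034
  t52: -0.3294
  t53: -0.0986
  t54: -1.1471
  t55: -0.0783
  t56: +0.7994
Σ = +43.3573 → |volume| = 43.36

Directed edges: 168 total, each appears once with its reverse present → watertight.

43.36 WATERTIGHT


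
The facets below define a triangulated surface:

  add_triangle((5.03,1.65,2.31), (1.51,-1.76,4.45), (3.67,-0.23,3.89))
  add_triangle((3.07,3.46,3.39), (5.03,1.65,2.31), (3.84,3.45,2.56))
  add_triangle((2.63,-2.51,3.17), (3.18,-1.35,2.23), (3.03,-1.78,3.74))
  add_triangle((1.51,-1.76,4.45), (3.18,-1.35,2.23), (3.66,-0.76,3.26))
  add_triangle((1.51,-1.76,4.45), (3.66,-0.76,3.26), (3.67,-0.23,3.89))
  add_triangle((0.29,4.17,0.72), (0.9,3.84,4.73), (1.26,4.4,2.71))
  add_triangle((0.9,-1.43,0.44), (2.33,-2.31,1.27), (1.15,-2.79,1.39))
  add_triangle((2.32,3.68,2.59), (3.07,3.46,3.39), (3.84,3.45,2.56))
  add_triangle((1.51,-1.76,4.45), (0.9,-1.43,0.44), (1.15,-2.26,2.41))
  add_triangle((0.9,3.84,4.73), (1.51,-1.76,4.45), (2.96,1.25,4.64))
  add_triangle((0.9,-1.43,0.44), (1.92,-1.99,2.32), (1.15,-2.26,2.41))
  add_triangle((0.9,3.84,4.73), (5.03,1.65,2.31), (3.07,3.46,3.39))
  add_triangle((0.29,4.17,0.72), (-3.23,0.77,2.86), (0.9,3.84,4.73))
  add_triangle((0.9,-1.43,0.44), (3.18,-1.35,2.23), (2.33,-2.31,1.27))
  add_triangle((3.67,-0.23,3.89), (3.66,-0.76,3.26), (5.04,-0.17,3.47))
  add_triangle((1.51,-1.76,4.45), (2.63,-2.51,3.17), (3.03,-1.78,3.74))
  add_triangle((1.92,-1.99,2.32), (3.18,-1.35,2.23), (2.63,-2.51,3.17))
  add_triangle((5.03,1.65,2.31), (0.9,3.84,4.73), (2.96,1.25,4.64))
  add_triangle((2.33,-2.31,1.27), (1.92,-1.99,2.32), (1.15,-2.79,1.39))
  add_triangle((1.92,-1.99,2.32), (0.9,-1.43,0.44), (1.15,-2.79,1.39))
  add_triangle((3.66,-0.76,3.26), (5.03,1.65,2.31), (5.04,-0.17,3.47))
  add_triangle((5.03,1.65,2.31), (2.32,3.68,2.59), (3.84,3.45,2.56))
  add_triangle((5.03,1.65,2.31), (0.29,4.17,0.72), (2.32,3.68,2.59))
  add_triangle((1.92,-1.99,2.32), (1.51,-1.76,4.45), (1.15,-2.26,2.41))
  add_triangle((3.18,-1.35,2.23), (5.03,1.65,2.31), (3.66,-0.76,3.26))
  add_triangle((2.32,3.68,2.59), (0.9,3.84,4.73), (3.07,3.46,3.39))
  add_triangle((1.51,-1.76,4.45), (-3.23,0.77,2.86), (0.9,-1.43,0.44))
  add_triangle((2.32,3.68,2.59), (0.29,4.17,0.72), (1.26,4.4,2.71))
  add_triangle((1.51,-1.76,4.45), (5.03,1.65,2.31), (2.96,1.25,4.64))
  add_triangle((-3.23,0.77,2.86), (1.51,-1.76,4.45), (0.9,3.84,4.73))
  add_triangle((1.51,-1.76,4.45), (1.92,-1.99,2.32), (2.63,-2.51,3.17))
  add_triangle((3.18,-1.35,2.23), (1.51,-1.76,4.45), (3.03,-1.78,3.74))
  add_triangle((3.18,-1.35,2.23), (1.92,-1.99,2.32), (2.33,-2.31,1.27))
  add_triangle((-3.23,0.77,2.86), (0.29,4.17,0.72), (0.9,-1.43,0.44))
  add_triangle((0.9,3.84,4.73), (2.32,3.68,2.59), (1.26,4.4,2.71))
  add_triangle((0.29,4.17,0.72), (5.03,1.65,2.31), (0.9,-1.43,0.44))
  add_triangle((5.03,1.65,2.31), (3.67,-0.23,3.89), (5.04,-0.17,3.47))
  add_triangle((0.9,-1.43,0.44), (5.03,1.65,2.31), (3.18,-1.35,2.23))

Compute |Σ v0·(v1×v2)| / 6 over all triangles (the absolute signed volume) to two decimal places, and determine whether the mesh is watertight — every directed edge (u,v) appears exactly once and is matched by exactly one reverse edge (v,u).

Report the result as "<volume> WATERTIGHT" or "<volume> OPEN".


Per-triangle v0·(v1×v2)/6:
  t1: +0.3474
  t2: +1.9981
  t3: +0.8460
  t4: +1.8379
  t5: +1.5558
  t6: +1.8386
  t7: +0.1918
  t8: +0.9032
  t9: -0.4181
  t10: +7.4815
  t11: +0.3837
  t12: +2.9924
  t13: +10.4807
  t14: -0.0683
  t15: +0.6629
  t16: +1.2939
  t17: +0.1065
  t18: +8.7393
  t19: +0.7903
  t20: -0.3312
  t21: -0.5147
  t22: -0.8504
  t23: +3.7720
  t24: +0.8337
  t25: +1.9033
  t26: +1.9957
  t27: +2.8543
  t28: +1.5018
  t29: +7.0815
  t30: +16.7969
  t31: +0.1809
  t32: -0.0706
  t33: +0.9082
  t34: -3.4618
  t35: +2.2433
  t36: -0.9399
  t37: +1.9808
  t38: +1.0596
Σ = +78.9068 → |volume| = 78.91

Directed edges: 114 total, each appears once with its reverse present → watertight.

78.91 WATERTIGHT


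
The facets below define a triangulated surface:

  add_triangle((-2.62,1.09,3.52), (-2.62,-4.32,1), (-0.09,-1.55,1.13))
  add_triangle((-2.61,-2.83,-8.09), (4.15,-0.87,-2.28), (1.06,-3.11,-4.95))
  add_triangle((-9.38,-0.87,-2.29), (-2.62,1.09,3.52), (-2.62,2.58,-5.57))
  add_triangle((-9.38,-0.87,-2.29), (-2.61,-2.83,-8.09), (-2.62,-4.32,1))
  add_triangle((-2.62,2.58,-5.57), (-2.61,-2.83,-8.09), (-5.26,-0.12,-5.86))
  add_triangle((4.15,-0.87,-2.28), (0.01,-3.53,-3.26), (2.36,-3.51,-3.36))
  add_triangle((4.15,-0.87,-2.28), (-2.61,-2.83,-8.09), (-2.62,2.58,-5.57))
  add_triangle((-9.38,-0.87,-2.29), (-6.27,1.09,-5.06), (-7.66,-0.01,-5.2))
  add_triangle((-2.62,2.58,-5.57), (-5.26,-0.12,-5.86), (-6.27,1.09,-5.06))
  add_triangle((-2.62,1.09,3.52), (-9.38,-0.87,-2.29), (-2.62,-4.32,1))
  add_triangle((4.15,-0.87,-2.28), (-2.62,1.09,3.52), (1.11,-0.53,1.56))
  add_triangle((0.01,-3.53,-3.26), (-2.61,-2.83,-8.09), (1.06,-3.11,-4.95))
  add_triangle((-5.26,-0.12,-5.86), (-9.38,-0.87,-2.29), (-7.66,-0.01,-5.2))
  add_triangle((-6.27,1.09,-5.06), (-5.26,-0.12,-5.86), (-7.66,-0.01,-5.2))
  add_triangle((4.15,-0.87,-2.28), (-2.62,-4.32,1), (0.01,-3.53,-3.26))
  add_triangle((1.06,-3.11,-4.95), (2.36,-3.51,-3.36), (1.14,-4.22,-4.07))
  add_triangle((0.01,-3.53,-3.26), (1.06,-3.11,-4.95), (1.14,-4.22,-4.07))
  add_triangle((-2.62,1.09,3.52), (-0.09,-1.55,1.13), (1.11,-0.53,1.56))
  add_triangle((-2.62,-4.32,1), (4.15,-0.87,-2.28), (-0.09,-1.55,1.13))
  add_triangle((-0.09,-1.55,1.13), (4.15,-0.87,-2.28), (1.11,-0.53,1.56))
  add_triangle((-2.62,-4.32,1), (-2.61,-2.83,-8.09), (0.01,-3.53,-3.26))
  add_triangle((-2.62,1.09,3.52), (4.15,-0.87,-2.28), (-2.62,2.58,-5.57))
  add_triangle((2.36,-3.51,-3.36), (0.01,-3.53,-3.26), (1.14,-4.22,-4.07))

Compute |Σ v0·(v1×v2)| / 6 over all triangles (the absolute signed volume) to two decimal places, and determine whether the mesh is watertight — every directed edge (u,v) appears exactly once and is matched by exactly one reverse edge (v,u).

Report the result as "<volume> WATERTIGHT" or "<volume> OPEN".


241.79 OPEN

Per-triangle v0·(v1×v2)/6:
  t1: +4.1306
  t2: +8.8207
  t3: +28.6323
  t4: +54.1356
  t5: +18.4318
  t6: -1.7524
  t7: +29.7504
  t8: +4.8369
  t9: +7.3211
  t10: +29.9292
  t11: +1.2394
  t12: +6.5874
  t13: +3.0958
  t14: +3.3256
  t15: +9.8886
  t16: +1.9407
  t17: +1.2722
  t18: +2.0851
  t19: +4.1160
  t20: +2.1324
  t21: +16.1663
  t22: +5.5440
  t23: +0.1603
Σ = +241.7899 → |volume| = 241.79

Directed edges: 69 total; 9 unmatched, e.g. (4.15,-0.87,-2.28)→(1.06,-3.11,-4.95) → open.


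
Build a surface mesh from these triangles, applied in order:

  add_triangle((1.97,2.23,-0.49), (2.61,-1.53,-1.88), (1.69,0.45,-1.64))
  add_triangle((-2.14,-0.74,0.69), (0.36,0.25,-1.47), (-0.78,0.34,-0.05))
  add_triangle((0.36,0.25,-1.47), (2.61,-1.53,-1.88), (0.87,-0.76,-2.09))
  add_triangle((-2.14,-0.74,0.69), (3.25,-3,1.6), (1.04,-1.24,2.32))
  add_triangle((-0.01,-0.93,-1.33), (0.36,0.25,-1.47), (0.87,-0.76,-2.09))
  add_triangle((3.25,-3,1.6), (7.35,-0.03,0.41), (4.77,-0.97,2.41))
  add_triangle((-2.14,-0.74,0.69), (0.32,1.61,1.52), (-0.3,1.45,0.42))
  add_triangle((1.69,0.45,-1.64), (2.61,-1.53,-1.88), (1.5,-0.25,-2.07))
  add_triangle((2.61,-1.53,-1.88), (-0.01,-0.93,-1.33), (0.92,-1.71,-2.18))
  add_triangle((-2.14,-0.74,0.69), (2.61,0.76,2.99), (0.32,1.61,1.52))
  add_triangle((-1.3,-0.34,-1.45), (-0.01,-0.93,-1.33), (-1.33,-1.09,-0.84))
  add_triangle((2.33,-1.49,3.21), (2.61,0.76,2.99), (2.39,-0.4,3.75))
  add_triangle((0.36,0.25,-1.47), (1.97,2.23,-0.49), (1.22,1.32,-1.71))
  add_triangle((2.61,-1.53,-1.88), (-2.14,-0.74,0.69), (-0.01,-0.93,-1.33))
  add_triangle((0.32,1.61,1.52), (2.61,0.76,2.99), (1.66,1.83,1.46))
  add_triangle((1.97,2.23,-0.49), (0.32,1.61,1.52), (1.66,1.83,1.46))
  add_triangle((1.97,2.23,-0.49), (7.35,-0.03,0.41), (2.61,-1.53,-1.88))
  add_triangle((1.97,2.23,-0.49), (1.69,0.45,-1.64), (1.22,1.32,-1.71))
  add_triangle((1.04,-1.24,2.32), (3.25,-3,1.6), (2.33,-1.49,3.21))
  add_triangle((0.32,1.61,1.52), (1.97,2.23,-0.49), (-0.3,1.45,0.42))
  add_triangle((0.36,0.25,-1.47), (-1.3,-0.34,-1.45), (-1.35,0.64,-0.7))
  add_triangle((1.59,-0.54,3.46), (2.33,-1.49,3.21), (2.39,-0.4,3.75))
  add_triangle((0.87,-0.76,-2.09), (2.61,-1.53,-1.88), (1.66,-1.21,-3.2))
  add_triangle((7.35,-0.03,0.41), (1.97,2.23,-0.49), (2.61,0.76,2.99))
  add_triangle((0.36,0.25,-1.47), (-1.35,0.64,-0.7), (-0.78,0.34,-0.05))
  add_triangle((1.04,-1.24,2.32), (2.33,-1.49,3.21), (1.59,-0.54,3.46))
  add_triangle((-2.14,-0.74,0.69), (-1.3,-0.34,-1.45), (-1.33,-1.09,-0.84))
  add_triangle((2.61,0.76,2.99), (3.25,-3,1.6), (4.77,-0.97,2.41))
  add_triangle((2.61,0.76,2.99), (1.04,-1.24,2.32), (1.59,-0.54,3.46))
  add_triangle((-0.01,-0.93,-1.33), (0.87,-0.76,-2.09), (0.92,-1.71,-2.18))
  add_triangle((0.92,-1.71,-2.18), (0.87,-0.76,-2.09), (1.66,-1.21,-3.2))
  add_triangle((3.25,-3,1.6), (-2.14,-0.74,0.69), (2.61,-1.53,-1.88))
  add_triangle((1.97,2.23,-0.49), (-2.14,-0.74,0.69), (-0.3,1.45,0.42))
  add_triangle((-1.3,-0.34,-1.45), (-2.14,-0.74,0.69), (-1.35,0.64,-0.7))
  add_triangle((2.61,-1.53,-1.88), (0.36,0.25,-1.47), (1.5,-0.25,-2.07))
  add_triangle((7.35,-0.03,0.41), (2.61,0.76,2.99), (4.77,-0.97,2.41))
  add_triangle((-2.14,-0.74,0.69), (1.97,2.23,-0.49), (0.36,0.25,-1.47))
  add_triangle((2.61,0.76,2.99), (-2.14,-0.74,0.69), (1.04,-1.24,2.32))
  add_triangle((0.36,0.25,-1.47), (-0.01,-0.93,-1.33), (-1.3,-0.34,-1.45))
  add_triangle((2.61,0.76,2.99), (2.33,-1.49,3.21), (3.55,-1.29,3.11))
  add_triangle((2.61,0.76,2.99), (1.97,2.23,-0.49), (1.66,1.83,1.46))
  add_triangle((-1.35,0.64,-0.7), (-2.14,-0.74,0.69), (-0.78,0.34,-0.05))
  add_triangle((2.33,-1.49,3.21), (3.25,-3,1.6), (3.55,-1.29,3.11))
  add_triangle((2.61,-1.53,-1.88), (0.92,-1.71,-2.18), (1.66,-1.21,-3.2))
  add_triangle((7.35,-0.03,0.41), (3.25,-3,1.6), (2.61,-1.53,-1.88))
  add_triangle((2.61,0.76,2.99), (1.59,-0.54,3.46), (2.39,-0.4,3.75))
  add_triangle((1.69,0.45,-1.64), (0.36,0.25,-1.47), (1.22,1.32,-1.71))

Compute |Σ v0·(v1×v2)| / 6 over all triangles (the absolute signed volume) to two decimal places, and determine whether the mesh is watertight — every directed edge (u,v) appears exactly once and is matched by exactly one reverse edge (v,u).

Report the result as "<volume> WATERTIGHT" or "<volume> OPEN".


68.42 OPEN

Per-triangle v0·(v1×v2)/6:
  t1: +1.2046
  t2: -0.2809
  t3: +0.4251
  t4: +2.3948
  t5: +0.1932
  t6: +6.1921
  t7: +0.7266
  t8: +0.5044
  t9: -0.0633
  t10: +2.1315
  t11: +0.3414
  t12: +0.6968
  t13: -0.0451
  t14: +0.8135
  t15: +0.9671
  t16: +0.7931
  t17: +6.6699
  t18: +0.6512
  t19: +0.9600
  t20: +0.7984
  t21: +0.4299
  t22: +0.4716
  t23: -0.0672
  t24: +8.3646
  t25: +0.0224
  t26: +0.4477
  t27: +0.4696
  t28: +3.0648
  t29: -0.6073
  t30: +0.1820
  t31: +0.1046
  t32: +3.8247
  t33: +0.0981
  t34: +0.6935
  t35: +0.1330
  t36: +5.3360
  t37: +0.7544
  t38: +2.0510
  t39: +0.4206
  t40: +1.4492
  t41: +1.2908
  t42: +0.1279
  t43: +1.7326
  t44: +0.8643
  t45: +10.0516
  t46: +0.3396
  t47: +0.2913
Σ = +68.4160 → |volume| = 68.42

Directed edges: 141 total; 9 unmatched, e.g. (1.5,-0.25,-2.07)→(1.69,0.45,-1.64) → open.


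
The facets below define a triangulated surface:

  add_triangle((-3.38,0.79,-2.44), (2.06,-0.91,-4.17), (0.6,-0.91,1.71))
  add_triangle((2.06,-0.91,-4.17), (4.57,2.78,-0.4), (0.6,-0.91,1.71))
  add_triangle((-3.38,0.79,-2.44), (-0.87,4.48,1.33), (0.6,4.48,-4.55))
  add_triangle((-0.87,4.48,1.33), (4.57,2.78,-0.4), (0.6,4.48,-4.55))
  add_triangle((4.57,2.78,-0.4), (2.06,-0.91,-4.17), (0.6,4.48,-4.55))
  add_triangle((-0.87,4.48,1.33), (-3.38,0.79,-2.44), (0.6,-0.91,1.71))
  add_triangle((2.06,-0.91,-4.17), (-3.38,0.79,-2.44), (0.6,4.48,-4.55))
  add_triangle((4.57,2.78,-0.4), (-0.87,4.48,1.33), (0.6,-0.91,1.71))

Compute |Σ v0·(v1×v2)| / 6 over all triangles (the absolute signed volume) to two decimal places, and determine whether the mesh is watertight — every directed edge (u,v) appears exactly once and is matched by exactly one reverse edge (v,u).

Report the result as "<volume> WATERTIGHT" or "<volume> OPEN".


95.44 WATERTIGHT

Per-triangle v0·(v1×v2)/6:
  t1: +2.7613
  t2: +6.7784
  t3: +17.1016
  t4: +21.0895
  t5: +19.9147
  t6: +3.9253
  t7: +15.9269
  t8: +7.9423
Σ = +95.4399 → |volume| = 95.44

Directed edges: 24 total, each appears once with its reverse present → watertight.


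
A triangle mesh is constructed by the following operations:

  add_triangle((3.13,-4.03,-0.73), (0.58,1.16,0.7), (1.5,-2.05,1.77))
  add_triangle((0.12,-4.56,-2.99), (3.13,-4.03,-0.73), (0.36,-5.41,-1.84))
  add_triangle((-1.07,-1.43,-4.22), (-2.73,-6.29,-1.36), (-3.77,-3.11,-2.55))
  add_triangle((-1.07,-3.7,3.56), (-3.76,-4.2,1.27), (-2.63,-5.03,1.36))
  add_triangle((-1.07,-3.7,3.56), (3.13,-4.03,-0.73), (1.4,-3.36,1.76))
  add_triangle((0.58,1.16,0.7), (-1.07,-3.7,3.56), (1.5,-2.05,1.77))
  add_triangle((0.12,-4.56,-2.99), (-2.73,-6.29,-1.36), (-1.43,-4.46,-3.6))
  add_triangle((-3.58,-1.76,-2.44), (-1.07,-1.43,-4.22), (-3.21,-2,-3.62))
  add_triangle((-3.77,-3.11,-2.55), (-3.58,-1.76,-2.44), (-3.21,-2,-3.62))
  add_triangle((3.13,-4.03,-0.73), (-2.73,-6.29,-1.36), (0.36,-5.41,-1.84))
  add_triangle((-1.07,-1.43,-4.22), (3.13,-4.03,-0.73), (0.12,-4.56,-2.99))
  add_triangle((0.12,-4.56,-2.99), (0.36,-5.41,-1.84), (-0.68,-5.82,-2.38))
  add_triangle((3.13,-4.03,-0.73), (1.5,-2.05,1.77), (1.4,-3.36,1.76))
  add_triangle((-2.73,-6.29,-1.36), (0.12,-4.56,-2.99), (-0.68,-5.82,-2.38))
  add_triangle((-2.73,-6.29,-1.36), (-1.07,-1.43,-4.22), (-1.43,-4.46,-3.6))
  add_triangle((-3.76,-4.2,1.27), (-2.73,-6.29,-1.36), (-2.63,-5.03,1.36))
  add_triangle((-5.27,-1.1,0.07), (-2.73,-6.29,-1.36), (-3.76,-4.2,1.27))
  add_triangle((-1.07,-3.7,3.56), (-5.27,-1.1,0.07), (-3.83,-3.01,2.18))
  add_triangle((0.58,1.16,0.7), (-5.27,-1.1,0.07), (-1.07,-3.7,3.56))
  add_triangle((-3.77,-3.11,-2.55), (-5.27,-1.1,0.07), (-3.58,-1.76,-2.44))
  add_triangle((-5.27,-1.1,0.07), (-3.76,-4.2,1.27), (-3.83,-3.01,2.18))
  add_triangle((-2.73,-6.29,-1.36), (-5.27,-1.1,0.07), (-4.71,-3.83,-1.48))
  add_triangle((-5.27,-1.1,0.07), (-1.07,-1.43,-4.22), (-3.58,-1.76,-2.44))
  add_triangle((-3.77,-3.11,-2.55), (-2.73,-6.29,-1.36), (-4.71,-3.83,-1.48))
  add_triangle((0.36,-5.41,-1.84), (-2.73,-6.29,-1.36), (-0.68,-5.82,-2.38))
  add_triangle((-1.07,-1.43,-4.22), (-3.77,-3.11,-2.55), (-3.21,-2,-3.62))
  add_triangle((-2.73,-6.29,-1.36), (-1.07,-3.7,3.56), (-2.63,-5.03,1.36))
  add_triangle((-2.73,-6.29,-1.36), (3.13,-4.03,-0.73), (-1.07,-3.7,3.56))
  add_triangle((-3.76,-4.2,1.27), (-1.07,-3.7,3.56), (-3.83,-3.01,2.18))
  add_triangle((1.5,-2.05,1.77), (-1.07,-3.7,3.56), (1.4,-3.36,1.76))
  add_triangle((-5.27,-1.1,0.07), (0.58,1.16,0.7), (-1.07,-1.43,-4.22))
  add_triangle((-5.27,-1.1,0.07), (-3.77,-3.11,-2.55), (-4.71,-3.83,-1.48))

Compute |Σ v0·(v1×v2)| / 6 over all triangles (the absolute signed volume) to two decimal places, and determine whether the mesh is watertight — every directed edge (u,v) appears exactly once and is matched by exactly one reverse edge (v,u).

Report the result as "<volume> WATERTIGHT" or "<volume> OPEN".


Per-triangle v0·(v1×v2)/6:
  t1: +2.1603
  t2: +3.6075
  t3: +9.0379
  t4: +3.4534
  t5: +2.8372
  t6: +2.3744
  t7: +4.7376
  t8: +0.1063
  t9: +1.0787
  t10: +3.8297
  t11: +5.9336
  t12: +1.3186
  t13: +1.5931
  t14: +1.4101
  t15: +3.3150
  t16: +3.9500
  t17: +10.3182
  t18: +0.3829
  t19: +5.3967
  t20: +2.7629
  t21: +4.0178
  t22: +4.2588
  t23: +1.1300
  t24: +4.3449
  t25: +1.8871
  t26: +1.9219
  t27: +3.4175
  t28: +22.2217
  t29: +3.9333
  t30: +1.6048
  t31: +3.1138
  t32: +3.3540
Σ = +124.8096 → |volume| = 124.81

Directed edges: 96 total; 6 unmatched, e.g. (3.13,-4.03,-0.73)→(0.58,1.16,0.7) → open.

124.81 OPEN


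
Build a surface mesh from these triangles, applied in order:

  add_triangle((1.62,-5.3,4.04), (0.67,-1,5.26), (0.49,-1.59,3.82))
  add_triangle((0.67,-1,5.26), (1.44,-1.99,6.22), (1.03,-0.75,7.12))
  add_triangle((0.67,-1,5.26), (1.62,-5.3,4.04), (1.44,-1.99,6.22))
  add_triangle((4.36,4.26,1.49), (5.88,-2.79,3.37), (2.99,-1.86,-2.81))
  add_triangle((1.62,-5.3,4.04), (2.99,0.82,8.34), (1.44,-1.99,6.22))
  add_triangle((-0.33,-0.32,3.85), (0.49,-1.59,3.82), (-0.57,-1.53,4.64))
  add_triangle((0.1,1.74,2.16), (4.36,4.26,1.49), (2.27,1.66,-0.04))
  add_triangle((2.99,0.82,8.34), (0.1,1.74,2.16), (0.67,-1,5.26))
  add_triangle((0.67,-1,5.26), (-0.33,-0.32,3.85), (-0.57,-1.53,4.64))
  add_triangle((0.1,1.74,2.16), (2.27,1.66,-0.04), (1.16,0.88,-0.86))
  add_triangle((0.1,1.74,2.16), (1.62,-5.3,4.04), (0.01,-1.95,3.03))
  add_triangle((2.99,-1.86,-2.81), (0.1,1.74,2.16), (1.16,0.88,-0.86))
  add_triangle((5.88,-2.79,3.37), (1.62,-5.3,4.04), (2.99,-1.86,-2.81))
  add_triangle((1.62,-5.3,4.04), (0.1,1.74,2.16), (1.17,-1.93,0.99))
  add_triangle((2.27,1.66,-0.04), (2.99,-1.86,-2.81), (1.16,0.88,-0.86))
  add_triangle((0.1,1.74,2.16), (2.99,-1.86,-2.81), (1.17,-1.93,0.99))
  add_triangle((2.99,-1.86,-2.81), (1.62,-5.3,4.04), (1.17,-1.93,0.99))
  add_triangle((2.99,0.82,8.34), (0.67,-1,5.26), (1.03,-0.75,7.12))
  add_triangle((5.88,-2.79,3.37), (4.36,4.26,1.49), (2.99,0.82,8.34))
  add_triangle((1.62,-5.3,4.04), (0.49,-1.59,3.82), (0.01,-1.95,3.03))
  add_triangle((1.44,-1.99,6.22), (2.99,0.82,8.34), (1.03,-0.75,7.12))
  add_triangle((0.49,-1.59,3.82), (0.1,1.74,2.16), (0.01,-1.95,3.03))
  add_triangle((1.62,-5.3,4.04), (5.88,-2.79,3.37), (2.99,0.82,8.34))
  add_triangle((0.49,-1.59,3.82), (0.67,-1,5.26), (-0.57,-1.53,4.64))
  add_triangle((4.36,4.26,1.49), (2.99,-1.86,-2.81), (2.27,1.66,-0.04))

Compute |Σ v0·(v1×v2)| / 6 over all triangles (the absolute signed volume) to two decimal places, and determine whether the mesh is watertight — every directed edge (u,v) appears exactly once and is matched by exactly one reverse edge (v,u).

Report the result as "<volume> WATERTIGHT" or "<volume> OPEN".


142.25 OPEN

Per-triangle v0·(v1×v2)/6:
  t1: +0.8234
  t2: +0.4299
  t3: +1.7909
  t4: +28.4929
  t5: +6.8763
  t6: -0.7409
  t7: +0.1116
  t8: +4.0038
  t9: +0.8852
  t10: +0.5554
  t11: -2.6663
  t12: -1.5923
  t13: +21.4338
  t14: -2.0550
  t15: +1.3184
  t16: -3.2270
  t17: -1.1371
  t18: -0.7605
  t19: +43.3113
  t20: +1.3555
  t21: +3.9138
  t22: +0.7139
  t23: +36.2521
  t24: +0.8811
  t25: +1.2808
Σ = +142.2512 → |volume| = 142.25

Directed edges: 75 total; 7 unmatched, e.g. (-0.33,-0.32,3.85)→(0.49,-1.59,3.82) → open.


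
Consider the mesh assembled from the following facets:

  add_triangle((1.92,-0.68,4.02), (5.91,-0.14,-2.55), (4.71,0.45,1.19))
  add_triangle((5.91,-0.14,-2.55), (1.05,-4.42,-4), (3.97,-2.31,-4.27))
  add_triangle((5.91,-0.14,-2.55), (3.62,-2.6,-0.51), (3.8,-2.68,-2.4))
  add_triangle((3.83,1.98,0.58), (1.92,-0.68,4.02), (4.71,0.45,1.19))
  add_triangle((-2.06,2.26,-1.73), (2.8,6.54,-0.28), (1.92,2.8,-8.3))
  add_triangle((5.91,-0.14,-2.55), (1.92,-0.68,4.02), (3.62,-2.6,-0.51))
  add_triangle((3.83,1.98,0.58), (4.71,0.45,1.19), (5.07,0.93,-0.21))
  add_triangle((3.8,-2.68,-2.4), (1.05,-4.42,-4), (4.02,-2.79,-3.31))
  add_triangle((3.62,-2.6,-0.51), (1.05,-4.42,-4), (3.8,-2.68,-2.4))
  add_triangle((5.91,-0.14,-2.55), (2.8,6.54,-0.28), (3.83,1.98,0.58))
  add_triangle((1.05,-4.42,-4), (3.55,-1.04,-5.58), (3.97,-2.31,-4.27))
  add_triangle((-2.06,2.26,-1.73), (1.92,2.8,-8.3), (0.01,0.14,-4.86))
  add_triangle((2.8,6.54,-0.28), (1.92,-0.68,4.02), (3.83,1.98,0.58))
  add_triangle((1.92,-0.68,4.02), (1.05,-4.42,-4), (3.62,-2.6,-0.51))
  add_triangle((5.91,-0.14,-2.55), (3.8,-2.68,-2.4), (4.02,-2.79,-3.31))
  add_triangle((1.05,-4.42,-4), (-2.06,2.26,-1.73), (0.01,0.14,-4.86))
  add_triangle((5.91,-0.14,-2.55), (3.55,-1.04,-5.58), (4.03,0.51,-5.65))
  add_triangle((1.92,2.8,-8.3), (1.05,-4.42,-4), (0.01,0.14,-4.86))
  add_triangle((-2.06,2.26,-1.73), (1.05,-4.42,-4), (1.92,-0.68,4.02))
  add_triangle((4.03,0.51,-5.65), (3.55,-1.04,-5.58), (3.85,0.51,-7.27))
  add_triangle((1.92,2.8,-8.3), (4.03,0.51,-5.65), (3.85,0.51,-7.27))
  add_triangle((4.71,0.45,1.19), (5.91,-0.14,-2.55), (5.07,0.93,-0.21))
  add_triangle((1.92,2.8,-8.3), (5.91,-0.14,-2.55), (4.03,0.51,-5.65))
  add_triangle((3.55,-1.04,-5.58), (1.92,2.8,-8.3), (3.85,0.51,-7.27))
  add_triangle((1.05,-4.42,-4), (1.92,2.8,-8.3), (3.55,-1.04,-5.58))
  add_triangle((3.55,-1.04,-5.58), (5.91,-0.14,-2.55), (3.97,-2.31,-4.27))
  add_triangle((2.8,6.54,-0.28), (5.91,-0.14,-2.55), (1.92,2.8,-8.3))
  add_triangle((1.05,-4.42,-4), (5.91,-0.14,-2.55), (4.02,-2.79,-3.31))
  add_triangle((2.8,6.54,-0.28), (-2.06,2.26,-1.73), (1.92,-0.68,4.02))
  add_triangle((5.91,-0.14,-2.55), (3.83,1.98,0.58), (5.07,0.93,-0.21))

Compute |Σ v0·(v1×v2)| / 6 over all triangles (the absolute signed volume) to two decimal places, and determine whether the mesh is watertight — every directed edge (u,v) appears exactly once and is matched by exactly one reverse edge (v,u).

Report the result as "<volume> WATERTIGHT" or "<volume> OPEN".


238.72 WATERTIGHT

Per-triangle v0·(v1×v2)/6:
  t1: +4.6958
  t2: +3.3280
  t3: +4.5668
  t4: +4.2161
  t5: +28.2789
  t6: +11.3498
  t7: +1.7535
  t8: +1.8922
  t9: +4.2386
  t10: +12.6346
  t11: +6.3882
  t12: +7.6872
  t13: +11.3710
  t14: +7.8649
  t15: +2.0009
  t16: +5.7155
  t17: +6.0969
  t18: +9.1514
  t19: +0.3106
  t20: +1.8821
  t21: +3.1299
  t22: +2.2390
  t23: +6.5063
  t24: +2.6947
  t25: +17.5266
  t26: +6.4286
  t27: +51.2206
  t28: +2.5943
  t29: +9.2339
  t30: +1.7243
Σ = +238.7215 → |volume| = 238.72

Directed edges: 90 total, each appears once with its reverse present → watertight.


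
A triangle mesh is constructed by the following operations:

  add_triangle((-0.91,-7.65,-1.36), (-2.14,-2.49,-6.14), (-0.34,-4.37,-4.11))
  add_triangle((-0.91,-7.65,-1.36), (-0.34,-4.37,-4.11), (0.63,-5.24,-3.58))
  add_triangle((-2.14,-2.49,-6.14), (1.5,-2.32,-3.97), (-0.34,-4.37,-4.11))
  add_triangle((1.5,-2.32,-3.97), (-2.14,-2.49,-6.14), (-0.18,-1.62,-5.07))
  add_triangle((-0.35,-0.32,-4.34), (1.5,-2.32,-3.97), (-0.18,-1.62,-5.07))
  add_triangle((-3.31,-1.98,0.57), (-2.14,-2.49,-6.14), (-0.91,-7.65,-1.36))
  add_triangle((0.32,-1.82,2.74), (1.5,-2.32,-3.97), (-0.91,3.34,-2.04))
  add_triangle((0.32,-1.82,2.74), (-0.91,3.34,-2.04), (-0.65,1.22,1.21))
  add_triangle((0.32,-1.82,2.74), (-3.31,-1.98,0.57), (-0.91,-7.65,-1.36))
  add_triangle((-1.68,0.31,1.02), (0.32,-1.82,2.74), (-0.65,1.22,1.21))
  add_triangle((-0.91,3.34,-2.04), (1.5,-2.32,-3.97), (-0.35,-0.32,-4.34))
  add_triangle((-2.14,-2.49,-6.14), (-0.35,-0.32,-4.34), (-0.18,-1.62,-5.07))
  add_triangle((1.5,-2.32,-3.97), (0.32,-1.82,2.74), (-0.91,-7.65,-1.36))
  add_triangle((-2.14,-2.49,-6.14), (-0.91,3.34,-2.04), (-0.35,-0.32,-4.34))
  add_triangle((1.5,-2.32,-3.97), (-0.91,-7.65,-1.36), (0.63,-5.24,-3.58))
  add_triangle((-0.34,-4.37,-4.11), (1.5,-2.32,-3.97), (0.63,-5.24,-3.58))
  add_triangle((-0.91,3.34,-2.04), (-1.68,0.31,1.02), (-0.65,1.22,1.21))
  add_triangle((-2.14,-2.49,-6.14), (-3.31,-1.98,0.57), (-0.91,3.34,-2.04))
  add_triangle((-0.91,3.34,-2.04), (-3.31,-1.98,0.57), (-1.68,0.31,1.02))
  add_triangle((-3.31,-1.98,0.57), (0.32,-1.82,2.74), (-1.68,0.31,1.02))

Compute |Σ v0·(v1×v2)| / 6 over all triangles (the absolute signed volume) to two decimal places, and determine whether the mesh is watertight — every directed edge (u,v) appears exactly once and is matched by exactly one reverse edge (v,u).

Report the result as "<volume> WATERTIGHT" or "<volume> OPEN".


109.78 WATERTIGHT

Per-triangle v0·(v1×v2)/6:
  t1: +9.1419
  t2: +4.7190
  t3: +7.1834
  t4: +2.4400
  t5: +1.3051
  t6: +24.5007
  t7: +0.2593
  t8: +0.0965
  t9: +12.6397
  t10: +1.3058
  t11: +3.5022
  t12: +1.8199
  t13: +9.3705
  t14: +5.2513
  t15: +0.3121
  t16: +3.0016
  t17: +1.5227
  t18: +15.4131
  t19: +3.1593
  t20: +2.8384
Σ = +109.7827 → |volume| = 109.78

Directed edges: 60 total, each appears once with its reverse present → watertight.


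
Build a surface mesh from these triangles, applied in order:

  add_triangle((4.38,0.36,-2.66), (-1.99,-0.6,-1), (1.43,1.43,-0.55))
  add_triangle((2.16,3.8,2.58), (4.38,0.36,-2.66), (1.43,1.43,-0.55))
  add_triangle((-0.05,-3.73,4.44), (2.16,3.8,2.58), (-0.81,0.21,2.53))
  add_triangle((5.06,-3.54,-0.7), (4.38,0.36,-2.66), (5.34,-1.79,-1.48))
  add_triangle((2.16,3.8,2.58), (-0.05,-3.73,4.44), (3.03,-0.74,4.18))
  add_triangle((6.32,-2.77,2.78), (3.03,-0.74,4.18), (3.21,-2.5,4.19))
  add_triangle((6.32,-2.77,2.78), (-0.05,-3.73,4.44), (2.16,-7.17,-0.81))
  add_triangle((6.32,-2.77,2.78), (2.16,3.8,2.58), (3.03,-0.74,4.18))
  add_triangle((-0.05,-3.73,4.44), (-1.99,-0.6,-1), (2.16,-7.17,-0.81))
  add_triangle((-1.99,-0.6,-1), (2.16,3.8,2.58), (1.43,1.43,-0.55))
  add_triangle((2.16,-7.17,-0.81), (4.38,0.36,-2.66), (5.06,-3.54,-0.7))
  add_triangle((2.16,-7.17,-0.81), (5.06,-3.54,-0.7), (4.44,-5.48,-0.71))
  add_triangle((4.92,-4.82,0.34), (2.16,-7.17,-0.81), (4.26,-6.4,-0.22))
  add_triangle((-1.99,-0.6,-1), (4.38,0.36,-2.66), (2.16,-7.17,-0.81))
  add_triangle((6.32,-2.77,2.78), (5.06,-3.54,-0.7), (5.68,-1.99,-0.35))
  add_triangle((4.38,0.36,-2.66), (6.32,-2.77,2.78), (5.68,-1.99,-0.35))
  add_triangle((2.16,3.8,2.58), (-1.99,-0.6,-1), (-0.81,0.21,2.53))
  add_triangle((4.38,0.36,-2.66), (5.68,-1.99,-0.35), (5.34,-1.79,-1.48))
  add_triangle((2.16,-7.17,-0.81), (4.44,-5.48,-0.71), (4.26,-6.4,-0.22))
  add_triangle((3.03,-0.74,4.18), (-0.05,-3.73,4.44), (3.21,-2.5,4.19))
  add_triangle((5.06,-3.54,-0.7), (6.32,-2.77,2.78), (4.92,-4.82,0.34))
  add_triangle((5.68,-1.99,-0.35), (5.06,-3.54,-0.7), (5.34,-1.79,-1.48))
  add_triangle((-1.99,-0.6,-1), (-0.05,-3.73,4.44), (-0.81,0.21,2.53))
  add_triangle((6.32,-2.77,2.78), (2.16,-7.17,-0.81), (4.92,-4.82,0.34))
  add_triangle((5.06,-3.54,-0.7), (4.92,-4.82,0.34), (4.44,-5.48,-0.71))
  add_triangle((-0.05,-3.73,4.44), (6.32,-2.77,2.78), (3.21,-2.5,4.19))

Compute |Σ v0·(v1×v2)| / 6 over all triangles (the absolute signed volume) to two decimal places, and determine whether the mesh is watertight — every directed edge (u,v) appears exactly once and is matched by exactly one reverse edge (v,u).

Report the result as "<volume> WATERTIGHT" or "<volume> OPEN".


164.74 OPEN

Per-triangle v0·(v1×v2)/6:
  t1: +2.0145
  t2: +2.8866
  t3: +7.2342
  t4: +1.2302
  t5: +9.0984
  t6: +4.9989
  t7: +36.2053
  t8: +13.2260
  t9: +13.9181
  t10: +1.8200
  t11: +11.2788
  t12: +0.5663
  t13: +0.3803
  t14: +12.0058
  t15: +5.5066
  t16: +4.4269
  t17: +2.8421
  t18: +1.8812
  t19: +1.9299
  t20: +4.3579
  t21: +5.6681
  t22: +1.9552
  t23: +4.2914
  t24: +7.0195
  t25: +2.1545
  t26: +5.8413
Σ = +164.7380 → |volume| = 164.74

Directed edges: 78 total; 6 unmatched, e.g. (2.16,3.8,2.58)→(4.38,0.36,-2.66) → open.
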